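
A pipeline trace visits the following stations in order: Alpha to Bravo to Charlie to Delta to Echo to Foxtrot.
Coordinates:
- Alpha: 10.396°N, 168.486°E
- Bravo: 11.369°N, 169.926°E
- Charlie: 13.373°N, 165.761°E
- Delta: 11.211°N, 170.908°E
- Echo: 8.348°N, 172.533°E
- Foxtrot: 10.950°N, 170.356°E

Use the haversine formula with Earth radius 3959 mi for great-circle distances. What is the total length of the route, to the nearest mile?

1270 mi

Leg distances:
Alpha→Bravo: 118.6 mi  (cumulative 118.6 mi)
Bravo→Charlie: 313.3 mi  (cumulative 432.0 mi)
Charlie→Delta: 378.2 mi  (cumulative 810.2 mi)
Delta→Echo: 226.7 mi  (cumulative 1036.8 mi)
Echo→Foxtrot: 233.1 mi  (cumulative 1269.9 mi)
Total route length ≈ 1270 mi.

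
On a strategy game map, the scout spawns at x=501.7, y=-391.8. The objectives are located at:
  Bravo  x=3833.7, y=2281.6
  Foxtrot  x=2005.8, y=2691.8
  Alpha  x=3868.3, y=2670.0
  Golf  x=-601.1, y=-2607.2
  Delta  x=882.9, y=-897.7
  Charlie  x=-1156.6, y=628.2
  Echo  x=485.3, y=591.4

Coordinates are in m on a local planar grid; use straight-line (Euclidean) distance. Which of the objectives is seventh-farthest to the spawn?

Delta

Distance to each, sorted:
Alpha: 4550.7 m
Bravo: 4271.9 m
Foxtrot: 3430.9 m
Golf: 2474.7 m
Charlie: 1946.9 m
Echo: 983.3 m
Delta: 633.4 m
The seventh-farthest is Delta at 633.4 m.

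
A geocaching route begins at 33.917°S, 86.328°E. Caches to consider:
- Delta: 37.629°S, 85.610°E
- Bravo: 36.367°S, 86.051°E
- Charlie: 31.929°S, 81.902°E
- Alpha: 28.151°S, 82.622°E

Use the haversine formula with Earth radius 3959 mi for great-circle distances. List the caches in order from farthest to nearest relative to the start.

Alpha, Charlie, Delta, Bravo

Distance from the start at 33.917°S, 86.328°E to each:
Alpha 28.151°S, 82.622°E: 454.7 mi
Charlie 31.929°S, 81.902°E: 291.1 mi
Delta 37.629°S, 85.610°E: 259.6 mi
Bravo 36.367°S, 86.051°E: 170.0 mi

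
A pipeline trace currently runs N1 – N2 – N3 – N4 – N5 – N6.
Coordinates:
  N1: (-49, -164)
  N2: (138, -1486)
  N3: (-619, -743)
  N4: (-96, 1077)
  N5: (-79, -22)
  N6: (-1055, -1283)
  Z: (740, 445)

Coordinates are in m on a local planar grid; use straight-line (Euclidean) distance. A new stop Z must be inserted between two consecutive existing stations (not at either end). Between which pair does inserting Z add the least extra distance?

between N4 and N5

Added distance for inserting Z between each consecutive pair:
N1–N2: 1684.2 m
N2–N3: 2767.0 m
N3–N4: 959.4 m
N4–N5: 891.7 m
N5–N6: 1839.8 m
Smallest added distance is 891.7 m, inserting between N4 and N5.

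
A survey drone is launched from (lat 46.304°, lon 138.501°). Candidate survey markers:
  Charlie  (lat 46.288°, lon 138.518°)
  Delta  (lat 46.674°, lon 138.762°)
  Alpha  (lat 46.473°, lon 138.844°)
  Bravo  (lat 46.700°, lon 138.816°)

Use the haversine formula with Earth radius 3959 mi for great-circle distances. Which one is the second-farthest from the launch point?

Distance to each, sorted:
Bravo: 31.2 mi
Delta: 28.4 mi
Alpha: 20.1 mi
Charlie: 1.4 mi
The second-farthest is Delta at 28.4 mi.

Delta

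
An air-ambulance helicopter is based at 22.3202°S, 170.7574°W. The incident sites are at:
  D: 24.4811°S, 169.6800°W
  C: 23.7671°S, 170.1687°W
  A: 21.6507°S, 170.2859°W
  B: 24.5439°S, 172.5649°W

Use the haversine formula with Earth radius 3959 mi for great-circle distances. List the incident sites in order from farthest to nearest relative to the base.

Distance from the base at 22.3202°S, 170.7574°W to each:
B 24.5439°S, 172.5649°W: 191.7 mi
D 24.4811°S, 169.6800°W: 164.2 mi
C 23.7671°S, 170.1687°W: 106.8 mi
A 21.6507°S, 170.2859°W: 55.3 mi

B, D, C, A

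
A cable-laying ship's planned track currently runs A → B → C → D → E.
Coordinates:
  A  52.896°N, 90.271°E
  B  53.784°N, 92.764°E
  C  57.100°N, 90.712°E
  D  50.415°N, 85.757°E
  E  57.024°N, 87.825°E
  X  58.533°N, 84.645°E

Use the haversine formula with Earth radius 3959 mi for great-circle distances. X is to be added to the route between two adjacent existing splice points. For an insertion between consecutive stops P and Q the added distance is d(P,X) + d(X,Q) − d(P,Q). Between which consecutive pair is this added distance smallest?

between D and E

Added distance for inserting X between each consecutive pair:
A–B: 779.2 mi
B–C: 453.8 mi
C–D: 302.8 mi
D–E: 255.1 mi
Smallest added distance is 255.1 mi, inserting between D and E.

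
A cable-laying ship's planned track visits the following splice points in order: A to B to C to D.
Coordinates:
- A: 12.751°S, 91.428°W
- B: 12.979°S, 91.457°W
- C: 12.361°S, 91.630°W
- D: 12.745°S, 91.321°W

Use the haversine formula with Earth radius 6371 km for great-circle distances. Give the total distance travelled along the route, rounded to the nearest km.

151 km

Leg distances:
A→B: 25.5 km  (cumulative 25.5 km)
B→C: 71.2 km  (cumulative 96.8 km)
C→D: 54.3 km  (cumulative 151.1 km)
Total route length ≈ 151 km.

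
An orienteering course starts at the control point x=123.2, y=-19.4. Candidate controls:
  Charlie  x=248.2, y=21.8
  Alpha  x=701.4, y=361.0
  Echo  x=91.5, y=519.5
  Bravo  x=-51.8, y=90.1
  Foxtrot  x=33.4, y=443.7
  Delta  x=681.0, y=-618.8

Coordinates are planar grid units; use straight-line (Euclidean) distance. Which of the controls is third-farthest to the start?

Distances from the start (x=123.2, y=-19.4):
Delta: 818.8
Alpha: 692.1
Echo: 539.8
Foxtrot: 471.7
Bravo: 206.4
Charlie: 131.6
The third-farthest is Echo at 539.8.

Echo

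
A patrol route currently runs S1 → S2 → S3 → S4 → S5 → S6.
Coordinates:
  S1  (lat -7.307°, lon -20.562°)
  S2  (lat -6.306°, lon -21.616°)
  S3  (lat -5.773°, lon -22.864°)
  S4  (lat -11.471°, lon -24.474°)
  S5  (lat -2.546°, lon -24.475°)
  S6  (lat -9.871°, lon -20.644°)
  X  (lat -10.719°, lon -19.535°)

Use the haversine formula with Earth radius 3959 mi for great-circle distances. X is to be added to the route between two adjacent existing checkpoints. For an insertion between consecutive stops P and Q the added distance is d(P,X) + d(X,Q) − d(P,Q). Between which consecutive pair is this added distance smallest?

Added distance for inserting X between each consecutive pair:
S1–S2: 482.3 mi
S2–S3: 653.7 mi
S3–S4: 340.7 mi
S4–S5: 380.7 mi
S5–S6: 183.7 mi
Smallest added distance is 183.7 mi, inserting between S5 and S6.

between S5 and S6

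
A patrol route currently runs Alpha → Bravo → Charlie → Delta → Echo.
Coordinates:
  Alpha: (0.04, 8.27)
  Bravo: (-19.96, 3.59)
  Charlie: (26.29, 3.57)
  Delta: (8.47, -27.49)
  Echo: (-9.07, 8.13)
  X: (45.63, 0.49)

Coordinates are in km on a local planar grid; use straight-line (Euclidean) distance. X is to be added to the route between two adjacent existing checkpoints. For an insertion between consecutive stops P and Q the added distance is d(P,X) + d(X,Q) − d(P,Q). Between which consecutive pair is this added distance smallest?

Added distance for inserting X between each consecutive pair:
Alpha–Bravo: 91.4 km
Bravo–Charlie: 39.0 km
Charlie–Delta: 30.3 km
Delta–Echo: 62.0 km
Smallest added distance is 30.3 km, inserting between Charlie and Delta.

between Charlie and Delta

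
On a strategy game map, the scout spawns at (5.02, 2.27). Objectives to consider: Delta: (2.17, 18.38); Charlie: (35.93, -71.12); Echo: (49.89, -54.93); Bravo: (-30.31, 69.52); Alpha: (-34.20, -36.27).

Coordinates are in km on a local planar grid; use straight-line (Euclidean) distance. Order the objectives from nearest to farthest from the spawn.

Delta, Alpha, Echo, Bravo, Charlie

Distance from the spawn at (5.02, 2.27) to each:
Delta (2.17, 18.38): 16.4 km
Alpha (-34.20, -36.27): 55.0 km
Echo (49.89, -54.93): 72.7 km
Bravo (-30.31, 69.52): 76.0 km
Charlie (35.93, -71.12): 79.6 km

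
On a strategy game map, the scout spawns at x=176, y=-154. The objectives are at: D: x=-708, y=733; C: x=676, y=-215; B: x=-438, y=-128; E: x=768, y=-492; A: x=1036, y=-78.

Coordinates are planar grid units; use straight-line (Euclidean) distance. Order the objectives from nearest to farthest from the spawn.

Distances from the spawn:
C x=676, y=-215: 503.7
B x=-438, y=-128: 614.6
E x=768, y=-492: 681.7
A x=1036, y=-78: 863.4
D x=-708, y=733: 1252.3

C, B, E, A, D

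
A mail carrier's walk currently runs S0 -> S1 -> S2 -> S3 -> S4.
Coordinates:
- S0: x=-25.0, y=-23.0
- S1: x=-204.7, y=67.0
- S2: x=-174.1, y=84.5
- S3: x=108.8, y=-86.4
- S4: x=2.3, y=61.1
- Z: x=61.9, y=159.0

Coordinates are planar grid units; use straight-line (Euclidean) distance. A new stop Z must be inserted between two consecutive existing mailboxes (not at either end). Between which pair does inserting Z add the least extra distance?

Added distance for inserting Z between each consecutive pair:
S0–S1: 282.7
S1–S2: 494.3
S2–S3: 166.8
S3–S4: 182.5
Smallest added distance is 166.8, inserting between S2 and S3.

between S2 and S3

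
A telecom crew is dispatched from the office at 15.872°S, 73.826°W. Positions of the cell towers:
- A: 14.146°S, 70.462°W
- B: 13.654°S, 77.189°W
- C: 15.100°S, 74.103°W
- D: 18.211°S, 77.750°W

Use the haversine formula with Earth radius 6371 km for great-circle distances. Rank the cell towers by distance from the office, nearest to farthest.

C, A, B, D

Distances from the office:
C 15.100°S, 74.103°W: 90.8 km
A 14.146°S, 70.462°W: 409.1 km
B 13.654°S, 77.189°W: 437.7 km
D 18.211°S, 77.750°W: 491.6 km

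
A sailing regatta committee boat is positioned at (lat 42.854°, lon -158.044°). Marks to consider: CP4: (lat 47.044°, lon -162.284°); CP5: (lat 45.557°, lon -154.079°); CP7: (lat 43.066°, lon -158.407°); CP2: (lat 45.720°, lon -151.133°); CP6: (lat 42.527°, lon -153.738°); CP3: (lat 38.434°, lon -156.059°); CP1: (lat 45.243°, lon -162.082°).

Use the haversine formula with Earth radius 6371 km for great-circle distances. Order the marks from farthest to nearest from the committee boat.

Distances from the committee boat:
CP2 (lat 45.720°, lon -151.133°): 635.4 km
CP4 (lat 47.044°, lon -162.284°): 572.9 km
CP3 (lat 38.434°, lon -156.059°): 519.2 km
CP5 (lat 45.557°, lon -154.079°): 436.0 km
CP1 (lat 45.243°, lon -162.082°): 417.9 km
CP6 (lat 42.527°, lon -153.738°): 353.8 km
CP7 (lat 43.066°, lon -158.407°): 37.8 km

CP2, CP4, CP3, CP5, CP1, CP6, CP7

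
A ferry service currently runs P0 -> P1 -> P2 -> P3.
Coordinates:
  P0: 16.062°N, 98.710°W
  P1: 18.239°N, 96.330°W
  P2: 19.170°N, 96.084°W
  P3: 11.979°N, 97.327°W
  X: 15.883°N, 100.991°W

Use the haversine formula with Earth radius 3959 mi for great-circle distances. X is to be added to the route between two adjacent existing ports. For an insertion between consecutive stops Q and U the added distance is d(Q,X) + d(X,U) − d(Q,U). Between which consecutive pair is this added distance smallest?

Added distance for inserting X between each consecutive pair:
P0–P1: 282.8 mi
P1–P2: 677.0 mi
P2–P3: 256.2 mi
Smallest added distance is 256.2 mi, inserting between P2 and P3.

between P2 and P3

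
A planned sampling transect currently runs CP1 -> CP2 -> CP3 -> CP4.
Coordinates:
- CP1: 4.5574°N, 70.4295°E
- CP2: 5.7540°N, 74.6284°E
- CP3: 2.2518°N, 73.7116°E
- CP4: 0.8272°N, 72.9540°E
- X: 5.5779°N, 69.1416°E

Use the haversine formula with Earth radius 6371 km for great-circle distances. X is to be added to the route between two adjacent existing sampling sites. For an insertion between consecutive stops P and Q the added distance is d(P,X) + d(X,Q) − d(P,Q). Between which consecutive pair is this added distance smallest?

between CP1 and CP2

Added distance for inserting X between each consecutive pair:
CP1–CP2: 306.1 km
CP2–CP3: 832.4 km
CP3–CP4: 1124.9 km
Smallest added distance is 306.1 km, inserting between CP1 and CP2.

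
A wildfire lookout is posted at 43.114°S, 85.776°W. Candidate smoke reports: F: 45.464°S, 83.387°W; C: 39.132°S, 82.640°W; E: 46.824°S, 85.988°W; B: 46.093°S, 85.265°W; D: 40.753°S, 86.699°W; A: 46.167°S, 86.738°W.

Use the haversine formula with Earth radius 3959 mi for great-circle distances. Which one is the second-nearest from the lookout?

Distances from the lookout (43.114°S, 85.776°W):
D: 169.9 mi
F: 200.8 mi
B: 207.4 mi
A: 216.2 mi
E: 256.6 mi
C: 319.9 mi
The second-nearest is F at 200.8 mi.

F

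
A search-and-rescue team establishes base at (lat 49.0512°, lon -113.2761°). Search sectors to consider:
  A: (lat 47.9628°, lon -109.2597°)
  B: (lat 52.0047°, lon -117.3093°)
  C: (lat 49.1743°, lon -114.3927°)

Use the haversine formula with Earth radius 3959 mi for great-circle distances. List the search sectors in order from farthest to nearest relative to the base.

B, A, C

Distances from the base:
B (lat 52.0047°, lon -117.3093°): 270.2 mi
A (lat 47.9628°, lon -109.2597°): 198.6 mi
C (lat 49.1743°, lon -114.3927°): 51.2 mi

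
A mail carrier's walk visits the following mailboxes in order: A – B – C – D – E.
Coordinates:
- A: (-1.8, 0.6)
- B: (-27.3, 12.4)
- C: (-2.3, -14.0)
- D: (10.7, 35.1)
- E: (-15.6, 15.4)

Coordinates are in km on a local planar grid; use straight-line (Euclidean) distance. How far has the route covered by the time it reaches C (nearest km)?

64 km

Leg distances:
A→B: 28.1 km  (cumulative 28.1 km)
B→C: 36.4 km  (cumulative 64.5 km)
Cumulative distance at C ≈ 64 km.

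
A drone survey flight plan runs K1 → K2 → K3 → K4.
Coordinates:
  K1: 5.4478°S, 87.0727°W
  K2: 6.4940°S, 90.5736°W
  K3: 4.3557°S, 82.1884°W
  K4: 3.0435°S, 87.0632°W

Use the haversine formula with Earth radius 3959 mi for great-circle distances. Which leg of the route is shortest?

Leg distances:
K1→K2: 251.2 mi
K2→K3: 595.4 mi
K3→K4: 348.1 mi
The shortest leg is K1–K2 at 251.2 mi.

K1–K2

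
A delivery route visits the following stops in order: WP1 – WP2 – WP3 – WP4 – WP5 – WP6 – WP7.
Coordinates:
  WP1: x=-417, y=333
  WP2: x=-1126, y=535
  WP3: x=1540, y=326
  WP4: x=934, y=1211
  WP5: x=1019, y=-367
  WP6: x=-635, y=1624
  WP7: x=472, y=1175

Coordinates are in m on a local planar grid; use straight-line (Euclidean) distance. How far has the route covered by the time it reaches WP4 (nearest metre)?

4484 m

Leg distances:
WP1→WP2: 737.2 m  (cumulative 737.2 m)
WP2→WP3: 2674.2 m  (cumulative 3411.4 m)
WP3→WP4: 1072.6 m  (cumulative 4484.0 m)
Cumulative distance at WP4 ≈ 4484 m.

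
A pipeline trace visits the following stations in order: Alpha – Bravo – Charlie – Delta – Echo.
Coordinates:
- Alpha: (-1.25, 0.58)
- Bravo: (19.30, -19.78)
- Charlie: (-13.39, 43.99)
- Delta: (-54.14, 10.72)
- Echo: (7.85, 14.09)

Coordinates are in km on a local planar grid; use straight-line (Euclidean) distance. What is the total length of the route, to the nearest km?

215 km

Leg distances:
Alpha→Bravo: 28.9 km  (cumulative 28.9 km)
Bravo→Charlie: 71.7 km  (cumulative 100.6 km)
Charlie→Delta: 52.6 km  (cumulative 153.2 km)
Delta→Echo: 62.1 km  (cumulative 215.3 km)
Total route length ≈ 215 km.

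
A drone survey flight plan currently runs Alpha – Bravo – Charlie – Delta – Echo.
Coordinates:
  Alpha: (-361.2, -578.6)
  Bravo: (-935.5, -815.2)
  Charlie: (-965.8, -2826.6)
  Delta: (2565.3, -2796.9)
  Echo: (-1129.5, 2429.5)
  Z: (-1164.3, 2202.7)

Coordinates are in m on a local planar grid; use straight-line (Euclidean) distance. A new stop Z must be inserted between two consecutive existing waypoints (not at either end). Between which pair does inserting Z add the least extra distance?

Added distance for inserting Z between each consecutive pair:
Alpha–Bravo: 5300.4 m
Bravo–Charlie: 6048.1 m
Charlie–Delta: 7739.5 m
Delta–Echo: 66.4 m
Smallest added distance is 66.4 m, inserting between Delta and Echo.

between Delta and Echo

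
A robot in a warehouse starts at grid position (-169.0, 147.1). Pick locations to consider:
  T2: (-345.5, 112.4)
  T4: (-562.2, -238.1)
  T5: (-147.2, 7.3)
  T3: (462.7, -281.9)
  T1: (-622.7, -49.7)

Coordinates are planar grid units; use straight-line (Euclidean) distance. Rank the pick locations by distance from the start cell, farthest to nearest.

Distances from the start cell:
T3 (462.7, -281.9): 763.6
T4 (-562.2, -238.1): 550.4
T1 (-622.7, -49.7): 494.5
T2 (-345.5, 112.4): 179.9
T5 (-147.2, 7.3): 141.5

T3, T4, T1, T2, T5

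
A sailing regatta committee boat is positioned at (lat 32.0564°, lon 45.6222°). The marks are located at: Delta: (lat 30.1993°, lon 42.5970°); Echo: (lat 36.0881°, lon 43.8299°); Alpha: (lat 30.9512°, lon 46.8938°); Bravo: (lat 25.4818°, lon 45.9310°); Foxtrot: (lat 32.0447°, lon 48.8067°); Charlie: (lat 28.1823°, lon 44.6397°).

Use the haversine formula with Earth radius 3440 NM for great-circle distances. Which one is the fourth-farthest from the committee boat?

Distance to each, sorted:
Bravo: 395.1 NM
Echo: 257.9 NM
Charlie: 238.1 NM
Delta: 191.3 NM
Foxtrot: 162.0 NM
Alpha: 93.0 NM
The fourth-farthest is Delta at 191.3 NM.

Delta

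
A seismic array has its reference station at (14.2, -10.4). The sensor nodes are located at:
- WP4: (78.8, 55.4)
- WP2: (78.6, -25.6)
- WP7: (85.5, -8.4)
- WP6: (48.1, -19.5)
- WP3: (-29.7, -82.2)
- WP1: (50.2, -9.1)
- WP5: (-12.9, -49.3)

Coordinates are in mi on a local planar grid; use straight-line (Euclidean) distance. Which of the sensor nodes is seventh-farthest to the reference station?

WP6

Distance to each, sorted:
WP4: 92.2 mi
WP3: 84.2 mi
WP7: 71.3 mi
WP2: 66.2 mi
WP5: 47.4 mi
WP1: 36.0 mi
WP6: 35.1 mi
The seventh-farthest is WP6 at 35.1 mi.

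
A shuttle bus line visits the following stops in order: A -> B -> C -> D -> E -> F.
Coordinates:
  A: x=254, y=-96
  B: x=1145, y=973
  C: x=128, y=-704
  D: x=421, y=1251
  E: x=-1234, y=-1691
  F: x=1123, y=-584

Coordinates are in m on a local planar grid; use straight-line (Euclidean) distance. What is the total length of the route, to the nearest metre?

Leg distances:
A→B: 1391.6 m  (cumulative 1391.6 m)
B→C: 1961.3 m  (cumulative 3352.9 m)
C→D: 1976.8 m  (cumulative 5329.7 m)
D→E: 3375.6 m  (cumulative 8705.3 m)
E→F: 2604.0 m  (cumulative 11309.3 m)
Total route length ≈ 11309 m.

11309 m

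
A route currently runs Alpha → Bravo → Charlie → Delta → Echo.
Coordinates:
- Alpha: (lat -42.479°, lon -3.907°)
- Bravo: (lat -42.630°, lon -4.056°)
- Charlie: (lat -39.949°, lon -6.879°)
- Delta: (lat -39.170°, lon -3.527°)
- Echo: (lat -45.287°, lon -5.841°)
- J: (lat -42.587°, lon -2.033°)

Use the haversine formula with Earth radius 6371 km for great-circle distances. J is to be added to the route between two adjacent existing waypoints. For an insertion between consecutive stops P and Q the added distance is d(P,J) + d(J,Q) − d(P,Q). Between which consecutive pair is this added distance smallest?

Added distance for inserting J between each consecutive pair:
Alpha–Bravo: 298.9 km
Bravo–Charlie: 285.5 km
Charlie–Delta: 600.0 km
Delta–Echo: 121.7 km
Smallest added distance is 121.7 km, inserting between Delta and Echo.

between Delta and Echo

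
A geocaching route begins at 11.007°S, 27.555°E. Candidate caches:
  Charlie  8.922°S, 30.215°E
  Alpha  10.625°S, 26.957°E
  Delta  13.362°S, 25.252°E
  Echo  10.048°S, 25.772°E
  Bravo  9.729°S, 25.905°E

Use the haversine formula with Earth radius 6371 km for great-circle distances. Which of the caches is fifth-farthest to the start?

Alpha

Distances from the start (11.007°S, 27.555°E):
Charlie: 372.3 km
Delta: 362.2 km
Bravo: 229.7 km
Echo: 222.2 km
Alpha: 77.9 km
The fifth-farthest is Alpha at 77.9 km.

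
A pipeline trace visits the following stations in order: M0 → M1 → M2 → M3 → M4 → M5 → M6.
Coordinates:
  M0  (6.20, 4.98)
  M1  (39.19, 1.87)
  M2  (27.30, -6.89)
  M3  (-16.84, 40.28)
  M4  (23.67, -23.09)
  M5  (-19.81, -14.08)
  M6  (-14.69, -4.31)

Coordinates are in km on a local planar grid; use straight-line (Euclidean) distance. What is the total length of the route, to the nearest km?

Leg distances:
M0→M1: 33.1 km  (cumulative 33.1 km)
M1→M2: 14.8 km  (cumulative 47.9 km)
M2→M3: 64.6 km  (cumulative 112.5 km)
M3→M4: 75.2 km  (cumulative 187.7 km)
M4→M5: 44.4 km  (cumulative 232.1 km)
M5→M6: 11.0 km  (cumulative 243.2 km)
Total route length ≈ 243 km.

243 km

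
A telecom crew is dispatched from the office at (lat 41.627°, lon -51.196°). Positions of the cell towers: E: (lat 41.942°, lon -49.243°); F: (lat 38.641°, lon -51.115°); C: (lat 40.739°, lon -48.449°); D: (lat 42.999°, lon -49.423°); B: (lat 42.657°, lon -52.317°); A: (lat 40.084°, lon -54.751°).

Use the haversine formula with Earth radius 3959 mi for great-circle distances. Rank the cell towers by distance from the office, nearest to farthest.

B, E, D, C, F, A

Computing each great-circle distance from (lat 41.627°, lon -51.196°):
B (lat 42.657°, lon -52.317°): 91.5 mi
E (lat 41.942°, lon -49.243°): 102.9 mi
D (lat 42.999°, lon -49.423°): 131.1 mi
C (lat 40.739°, lon -48.449°): 155.5 mi
F (lat 38.641°, lon -51.115°): 206.4 mi
A (lat 40.084°, lon -54.751°): 214.2 mi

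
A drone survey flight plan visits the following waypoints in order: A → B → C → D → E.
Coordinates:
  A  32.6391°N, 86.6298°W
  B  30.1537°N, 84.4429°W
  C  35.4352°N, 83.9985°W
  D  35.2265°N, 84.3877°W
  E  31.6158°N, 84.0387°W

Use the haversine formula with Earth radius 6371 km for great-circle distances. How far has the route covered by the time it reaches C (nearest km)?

934 km

Leg distances:
A→B: 345.6 km  (cumulative 345.6 km)
B→C: 588.7 km  (cumulative 934.4 km)
Cumulative distance at C ≈ 934 km.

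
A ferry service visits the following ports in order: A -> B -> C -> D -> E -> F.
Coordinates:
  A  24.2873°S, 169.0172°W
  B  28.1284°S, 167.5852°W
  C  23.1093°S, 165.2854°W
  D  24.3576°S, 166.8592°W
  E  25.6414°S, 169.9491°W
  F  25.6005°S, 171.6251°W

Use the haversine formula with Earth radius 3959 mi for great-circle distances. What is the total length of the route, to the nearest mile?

1104 mi

Leg distances:
A→B: 279.9 mi  (cumulative 279.9 mi)
B→C: 375.2 mi  (cumulative 655.1 mi)
C→D: 131.7 mi  (cumulative 786.8 mi)
D→E: 212.9 mi  (cumulative 999.6 mi)
E→F: 104.5 mi  (cumulative 1104.1 mi)
Total route length ≈ 1104 mi.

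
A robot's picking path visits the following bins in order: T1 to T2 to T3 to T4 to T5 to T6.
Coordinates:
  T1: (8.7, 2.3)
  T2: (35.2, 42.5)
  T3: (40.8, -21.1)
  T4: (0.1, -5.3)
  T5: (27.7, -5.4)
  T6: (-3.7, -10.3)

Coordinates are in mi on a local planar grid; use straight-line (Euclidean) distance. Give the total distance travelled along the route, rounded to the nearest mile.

Leg distances:
T1→T2: 48.1 mi  (cumulative 48.1 mi)
T2→T3: 63.8 mi  (cumulative 112.0 mi)
T3→T4: 43.7 mi  (cumulative 155.7 mi)
T4→T5: 27.6 mi  (cumulative 183.3 mi)
T5→T6: 31.8 mi  (cumulative 215.0 mi)
Total route length ≈ 215 mi.

215 mi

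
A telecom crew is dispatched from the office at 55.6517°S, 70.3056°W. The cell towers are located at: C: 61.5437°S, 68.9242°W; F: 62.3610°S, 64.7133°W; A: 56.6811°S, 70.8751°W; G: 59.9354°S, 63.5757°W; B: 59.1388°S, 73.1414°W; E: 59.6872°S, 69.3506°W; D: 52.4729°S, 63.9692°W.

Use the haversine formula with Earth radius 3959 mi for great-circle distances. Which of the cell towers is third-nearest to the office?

Distance to each, sorted:
A: 74.4 mi
B: 263.0 mi
E: 281.1 mi
D: 337.8 mi
G: 385.7 mi
C: 410.1 mi
F: 504.1 mi
The third-nearest is E at 281.1 mi.

E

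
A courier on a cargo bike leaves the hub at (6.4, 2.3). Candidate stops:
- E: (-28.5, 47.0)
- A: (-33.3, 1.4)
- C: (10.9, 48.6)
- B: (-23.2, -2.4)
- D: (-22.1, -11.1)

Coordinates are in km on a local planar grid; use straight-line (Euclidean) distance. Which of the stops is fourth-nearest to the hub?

Distances from the hub ((6.4, 2.3)):
B: 30.0 km
D: 31.5 km
A: 39.7 km
C: 46.5 km
E: 56.7 km
The fourth-nearest is C at 46.5 km.

C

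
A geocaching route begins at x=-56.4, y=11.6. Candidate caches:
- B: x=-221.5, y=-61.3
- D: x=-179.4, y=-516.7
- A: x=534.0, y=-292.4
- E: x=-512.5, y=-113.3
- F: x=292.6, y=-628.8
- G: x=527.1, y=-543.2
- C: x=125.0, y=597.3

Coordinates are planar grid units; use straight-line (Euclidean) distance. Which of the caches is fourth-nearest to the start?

Distance to each, sorted:
B: 180.5
E: 472.9
D: 542.4
C: 613.1
A: 664.1
F: 729.3
G: 805.2
The fourth-nearest is C at 613.1.

C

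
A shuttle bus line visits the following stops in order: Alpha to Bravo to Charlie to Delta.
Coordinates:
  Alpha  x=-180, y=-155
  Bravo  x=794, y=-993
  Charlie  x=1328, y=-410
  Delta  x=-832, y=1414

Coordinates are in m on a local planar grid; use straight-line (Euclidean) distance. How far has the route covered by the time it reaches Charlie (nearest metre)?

2075 m

Leg distances:
Alpha→Bravo: 1284.9 m  (cumulative 1284.9 m)
Bravo→Charlie: 790.6 m  (cumulative 2075.5 m)
Cumulative distance at Charlie ≈ 2075 m.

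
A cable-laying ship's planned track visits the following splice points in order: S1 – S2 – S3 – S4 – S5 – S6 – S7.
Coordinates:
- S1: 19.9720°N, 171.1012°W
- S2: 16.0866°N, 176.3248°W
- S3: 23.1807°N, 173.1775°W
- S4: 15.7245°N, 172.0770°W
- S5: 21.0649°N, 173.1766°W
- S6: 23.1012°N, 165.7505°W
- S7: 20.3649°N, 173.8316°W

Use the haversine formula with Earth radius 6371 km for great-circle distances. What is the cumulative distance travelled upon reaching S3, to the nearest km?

1556 km

Leg distances:
S1→S2: 701.1 km  (cumulative 701.1 km)
S2→S3: 854.8 km  (cumulative 1555.9 km)
Cumulative distance at S3 ≈ 1556 km.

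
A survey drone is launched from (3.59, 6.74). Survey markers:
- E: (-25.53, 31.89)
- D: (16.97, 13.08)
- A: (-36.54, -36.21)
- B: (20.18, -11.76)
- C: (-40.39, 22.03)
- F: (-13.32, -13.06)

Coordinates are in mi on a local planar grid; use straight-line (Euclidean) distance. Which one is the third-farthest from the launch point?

Distances from the launch point ((3.59, 6.74)):
A: 58.8 mi
C: 46.6 mi
E: 38.5 mi
F: 26.0 mi
B: 24.8 mi
D: 14.8 mi
The third-farthest is E at 38.5 mi.

E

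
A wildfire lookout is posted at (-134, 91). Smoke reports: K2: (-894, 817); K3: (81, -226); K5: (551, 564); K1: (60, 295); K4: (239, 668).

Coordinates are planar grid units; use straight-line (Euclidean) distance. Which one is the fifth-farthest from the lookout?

Distance to each, sorted:
K2: 1051.0
K5: 832.4
K4: 687.1
K3: 383.0
K1: 281.5
The fifth-farthest is K1 at 281.5.

K1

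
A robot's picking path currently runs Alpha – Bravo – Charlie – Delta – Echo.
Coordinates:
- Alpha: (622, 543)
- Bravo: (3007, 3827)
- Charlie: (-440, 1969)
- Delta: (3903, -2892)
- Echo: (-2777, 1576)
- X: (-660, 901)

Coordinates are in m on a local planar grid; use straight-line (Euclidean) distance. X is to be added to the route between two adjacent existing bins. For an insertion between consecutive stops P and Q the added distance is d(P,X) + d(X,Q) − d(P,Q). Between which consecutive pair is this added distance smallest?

Added distance for inserting X between each consecutive pair:
Alpha–Bravo: 1963.7 m
Bravo–Charlie: 1865.9 m
Charlie–Delta: 505.5 m
Delta–Echo: 119.1 m
Smallest added distance is 119.1 m, inserting between Delta and Echo.

between Delta and Echo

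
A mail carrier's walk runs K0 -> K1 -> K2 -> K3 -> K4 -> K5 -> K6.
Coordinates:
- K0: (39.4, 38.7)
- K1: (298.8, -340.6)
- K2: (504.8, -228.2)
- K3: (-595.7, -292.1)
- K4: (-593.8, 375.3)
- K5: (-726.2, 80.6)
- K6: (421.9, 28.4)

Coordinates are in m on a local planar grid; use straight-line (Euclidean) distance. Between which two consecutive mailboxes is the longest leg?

K5–K6

Leg distances:
K0→K1: 459.5 m
K1→K2: 234.7 m
K2→K3: 1102.4 m
K3→K4: 667.4 m
K4→K5: 323.1 m
K5→K6: 1149.3 m
The longest leg is K5–K6 at 1149.3 m.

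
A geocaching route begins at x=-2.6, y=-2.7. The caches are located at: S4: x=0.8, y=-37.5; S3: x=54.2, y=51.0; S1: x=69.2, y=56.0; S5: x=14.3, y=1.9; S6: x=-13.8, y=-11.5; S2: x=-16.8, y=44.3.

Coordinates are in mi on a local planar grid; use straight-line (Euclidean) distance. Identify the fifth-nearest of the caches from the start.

Distance to each, sorted:
S6: 14.2 mi
S5: 17.5 mi
S4: 35.0 mi
S2: 49.1 mi
S3: 78.2 mi
S1: 92.7 mi
The fifth-nearest is S3 at 78.2 mi.

S3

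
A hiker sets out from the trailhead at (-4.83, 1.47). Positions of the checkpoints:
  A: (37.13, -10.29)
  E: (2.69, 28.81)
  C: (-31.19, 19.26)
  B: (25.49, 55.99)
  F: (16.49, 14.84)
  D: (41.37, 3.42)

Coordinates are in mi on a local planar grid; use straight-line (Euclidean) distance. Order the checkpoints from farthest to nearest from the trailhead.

Distance from the trailhead at (-4.83, 1.47) to each:
B (25.49, 55.99): 62.4 mi
D (41.37, 3.42): 46.2 mi
A (37.13, -10.29): 43.6 mi
C (-31.19, 19.26): 31.8 mi
E (2.69, 28.81): 28.4 mi
F (16.49, 14.84): 25.2 mi

B, D, A, C, E, F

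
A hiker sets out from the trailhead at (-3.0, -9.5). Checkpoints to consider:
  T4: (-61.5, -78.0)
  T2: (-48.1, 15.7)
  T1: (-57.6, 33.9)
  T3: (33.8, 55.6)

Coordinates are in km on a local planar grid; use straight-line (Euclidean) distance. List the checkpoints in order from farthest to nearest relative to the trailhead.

Distance from the trailhead at (-3.0, -9.5) to each:
T4 (-61.5, -78.0): 90.1 km
T3 (33.8, 55.6): 74.8 km
T1 (-57.6, 33.9): 69.7 km
T2 (-48.1, 15.7): 51.7 km

T4, T3, T1, T2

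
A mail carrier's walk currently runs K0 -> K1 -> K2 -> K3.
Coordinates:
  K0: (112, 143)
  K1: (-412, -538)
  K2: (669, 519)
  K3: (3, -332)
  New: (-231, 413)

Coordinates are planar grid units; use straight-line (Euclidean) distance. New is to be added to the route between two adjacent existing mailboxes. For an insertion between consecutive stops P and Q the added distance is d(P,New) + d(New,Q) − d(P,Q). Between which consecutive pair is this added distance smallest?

Added distance for inserting New between each consecutive pair:
K0–K1: 545.3
K1–K2: 362.4
K2–K3: 606.5
Smallest added distance is 362.4, inserting between K1 and K2.

between K1 and K2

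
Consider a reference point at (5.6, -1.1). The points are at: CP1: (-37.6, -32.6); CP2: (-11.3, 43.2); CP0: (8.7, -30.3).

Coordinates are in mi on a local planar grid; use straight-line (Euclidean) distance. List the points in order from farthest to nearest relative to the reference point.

CP1, CP2, CP0

Distance from the reference point at (5.6, -1.1) to each:
CP1 (-37.6, -32.6): 53.5 mi
CP2 (-11.3, 43.2): 47.4 mi
CP0 (8.7, -30.3): 29.4 mi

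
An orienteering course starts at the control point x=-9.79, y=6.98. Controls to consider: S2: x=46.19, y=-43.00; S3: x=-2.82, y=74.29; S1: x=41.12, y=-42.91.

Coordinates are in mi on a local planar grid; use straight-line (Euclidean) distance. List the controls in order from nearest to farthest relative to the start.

S3, S1, S2

Distances from the start:
S3 x=-2.82, y=74.29: 67.7 mi
S1 x=41.12, y=-42.91: 71.3 mi
S2 x=46.19, y=-43.00: 75.0 mi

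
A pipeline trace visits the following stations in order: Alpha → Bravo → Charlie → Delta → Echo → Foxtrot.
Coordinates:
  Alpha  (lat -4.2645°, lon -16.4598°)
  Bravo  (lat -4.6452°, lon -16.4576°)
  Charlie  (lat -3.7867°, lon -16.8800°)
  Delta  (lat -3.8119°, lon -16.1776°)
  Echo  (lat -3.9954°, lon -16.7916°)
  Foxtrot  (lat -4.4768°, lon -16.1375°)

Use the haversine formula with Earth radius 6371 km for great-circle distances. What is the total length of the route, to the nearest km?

388 km

Leg distances:
Alpha→Bravo: 42.3 km  (cumulative 42.3 km)
Bravo→Charlie: 106.3 km  (cumulative 148.7 km)
Charlie→Delta: 78.0 km  (cumulative 226.6 km)
Delta→Echo: 71.1 km  (cumulative 297.8 km)
Echo→Foxtrot: 90.1 km  (cumulative 387.9 km)
Total route length ≈ 388 km.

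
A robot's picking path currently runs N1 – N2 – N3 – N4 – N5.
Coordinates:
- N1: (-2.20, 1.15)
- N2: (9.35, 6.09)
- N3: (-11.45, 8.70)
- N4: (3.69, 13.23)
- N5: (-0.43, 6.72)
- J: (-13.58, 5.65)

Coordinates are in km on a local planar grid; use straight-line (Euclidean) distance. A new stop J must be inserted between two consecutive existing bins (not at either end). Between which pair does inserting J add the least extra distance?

Added distance for inserting J between each consecutive pair:
N1–N2: 22.6 km
N2–N3: 5.7 km
N3–N4: 6.8 km
N4–N5: 24.3 km
Smallest added distance is 5.7 km, inserting between N2 and N3.

between N2 and N3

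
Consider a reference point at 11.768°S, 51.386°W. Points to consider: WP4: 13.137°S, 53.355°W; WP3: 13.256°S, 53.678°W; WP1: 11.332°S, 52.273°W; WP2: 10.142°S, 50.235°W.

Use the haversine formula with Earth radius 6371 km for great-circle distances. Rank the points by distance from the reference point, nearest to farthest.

WP1, WP2, WP4, WP3

Distances from the reference point:
WP1 11.332°S, 52.273°W: 108.1 km
WP2 10.142°S, 50.235°W: 220.2 km
WP4 13.137°S, 53.355°W: 262.4 km
WP3 13.256°S, 53.678°W: 298.8 km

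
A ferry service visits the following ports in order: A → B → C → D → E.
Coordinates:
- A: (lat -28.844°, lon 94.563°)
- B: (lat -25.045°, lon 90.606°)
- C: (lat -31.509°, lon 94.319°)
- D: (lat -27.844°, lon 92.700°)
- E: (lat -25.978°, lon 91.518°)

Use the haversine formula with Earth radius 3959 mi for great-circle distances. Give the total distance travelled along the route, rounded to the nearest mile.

1278 mi

Leg distances:
A→B: 358.2 mi  (cumulative 358.2 mi)
B→C: 500.4 mi  (cumulative 858.6 mi)
C→D: 271.2 mi  (cumulative 1129.8 mi)
D→E: 148.1 mi  (cumulative 1277.9 mi)
Total route length ≈ 1278 mi.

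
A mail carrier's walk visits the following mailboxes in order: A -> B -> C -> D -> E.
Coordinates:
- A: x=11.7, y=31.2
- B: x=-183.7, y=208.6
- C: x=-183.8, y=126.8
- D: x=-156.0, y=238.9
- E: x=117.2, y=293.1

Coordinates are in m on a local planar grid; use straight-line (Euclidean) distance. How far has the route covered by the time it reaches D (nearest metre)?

461 m

Leg distances:
A→B: 263.9 m  (cumulative 263.9 m)
B→C: 81.8 m  (cumulative 345.7 m)
C→D: 115.5 m  (cumulative 461.2 m)
Cumulative distance at D ≈ 461 m.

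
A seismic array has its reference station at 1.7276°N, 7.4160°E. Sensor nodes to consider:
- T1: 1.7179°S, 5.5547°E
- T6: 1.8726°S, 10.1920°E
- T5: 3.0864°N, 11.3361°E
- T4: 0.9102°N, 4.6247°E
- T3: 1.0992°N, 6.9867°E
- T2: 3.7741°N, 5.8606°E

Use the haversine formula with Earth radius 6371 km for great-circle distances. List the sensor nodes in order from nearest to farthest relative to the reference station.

Distance from the reference station at 1.7276°N, 7.4160°E to each:
T3 1.0992°N, 6.9867°E: 84.6 km
T2 3.7741°N, 5.8606°E: 285.7 km
T4 0.9102°N, 4.6247°E: 323.3 km
T1 1.7179°S, 5.5547°E: 435.4 km
T5 3.0864°N, 11.3361°E: 461.0 km
T6 1.8726°S, 10.1920°E: 505.5 km

T3, T2, T4, T1, T5, T6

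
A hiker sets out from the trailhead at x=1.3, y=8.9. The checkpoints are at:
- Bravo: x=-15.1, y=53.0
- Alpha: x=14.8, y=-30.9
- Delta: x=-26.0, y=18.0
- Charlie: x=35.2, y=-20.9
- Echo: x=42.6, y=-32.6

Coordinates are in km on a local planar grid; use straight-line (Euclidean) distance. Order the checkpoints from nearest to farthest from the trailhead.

Delta, Alpha, Charlie, Bravo, Echo

Distances from the trailhead:
Delta x=-26.0, y=18.0: 28.8 km
Alpha x=14.8, y=-30.9: 42.0 km
Charlie x=35.2, y=-20.9: 45.1 km
Bravo x=-15.1, y=53.0: 47.1 km
Echo x=42.6, y=-32.6: 58.5 km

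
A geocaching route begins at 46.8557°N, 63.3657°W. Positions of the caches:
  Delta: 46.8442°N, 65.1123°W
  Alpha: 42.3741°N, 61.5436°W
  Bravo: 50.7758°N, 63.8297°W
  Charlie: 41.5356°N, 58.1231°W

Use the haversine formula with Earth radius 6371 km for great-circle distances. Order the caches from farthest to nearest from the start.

Charlie, Alpha, Bravo, Delta

Computing each great-circle distance from 46.8557°N, 63.3657°W:
Charlie 41.5356°N, 58.1231°W: 723.9 km
Alpha 42.3741°N, 61.5436°W: 518.7 km
Bravo 50.7758°N, 63.8297°W: 437.2 km
Delta 46.8442°N, 65.1123°W: 132.8 km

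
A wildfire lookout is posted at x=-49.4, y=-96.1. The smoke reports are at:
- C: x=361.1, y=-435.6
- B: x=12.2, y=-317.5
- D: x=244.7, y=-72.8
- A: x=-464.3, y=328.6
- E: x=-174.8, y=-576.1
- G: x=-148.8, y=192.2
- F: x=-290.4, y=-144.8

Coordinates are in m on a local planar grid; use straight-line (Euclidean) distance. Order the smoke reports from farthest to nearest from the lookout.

A, C, E, G, D, F, B

Distances from the lookout:
A x=-464.3, y=328.6: 593.7 m
C x=361.1, y=-435.6: 532.7 m
E x=-174.8, y=-576.1: 496.1 m
G x=-148.8, y=192.2: 305.0 m
D x=244.7, y=-72.8: 295.0 m
F x=-290.4, y=-144.8: 245.9 m
B x=12.2, y=-317.5: 229.8 m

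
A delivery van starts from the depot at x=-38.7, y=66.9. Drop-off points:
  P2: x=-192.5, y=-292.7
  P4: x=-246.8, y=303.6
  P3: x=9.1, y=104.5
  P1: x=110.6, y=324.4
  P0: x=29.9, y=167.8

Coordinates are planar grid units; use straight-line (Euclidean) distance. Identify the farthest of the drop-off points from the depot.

P2

Distance to each, sorted:
P2: 391.1
P4: 315.2
P1: 297.7
P0: 122.0
P3: 60.8
The farthest is P2 at 391.1.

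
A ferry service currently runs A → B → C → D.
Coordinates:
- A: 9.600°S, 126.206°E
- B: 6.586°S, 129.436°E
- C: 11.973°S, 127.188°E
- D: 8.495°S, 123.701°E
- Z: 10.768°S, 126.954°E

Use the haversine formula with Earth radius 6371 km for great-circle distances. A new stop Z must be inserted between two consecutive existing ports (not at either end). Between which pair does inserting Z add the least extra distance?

Added distance for inserting Z between each consecutive pair:
A–B: 204.0 km
B–C: 27.7 km
C–D: 30.2 km
Smallest added distance is 27.7 km, inserting between B and C.

between B and C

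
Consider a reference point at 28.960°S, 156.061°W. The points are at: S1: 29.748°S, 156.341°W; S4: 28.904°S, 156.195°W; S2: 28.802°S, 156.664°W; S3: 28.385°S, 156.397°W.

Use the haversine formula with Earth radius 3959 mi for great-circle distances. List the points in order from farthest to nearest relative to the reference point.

Computing each great-circle distance from 28.960°S, 156.061°W:
S1 29.748°S, 156.341°W: 57.0 mi
S3 28.385°S, 156.397°W: 44.6 mi
S2 28.802°S, 156.664°W: 38.1 mi
S4 28.904°S, 156.195°W: 9.0 mi

S1, S3, S2, S4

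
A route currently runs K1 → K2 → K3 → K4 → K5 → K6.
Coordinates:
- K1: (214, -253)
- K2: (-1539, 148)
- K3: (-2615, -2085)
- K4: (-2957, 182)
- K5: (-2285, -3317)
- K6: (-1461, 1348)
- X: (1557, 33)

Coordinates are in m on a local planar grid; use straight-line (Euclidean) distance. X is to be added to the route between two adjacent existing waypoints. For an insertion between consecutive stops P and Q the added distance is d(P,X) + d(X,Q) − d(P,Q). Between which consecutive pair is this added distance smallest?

Added distance for inserting X between each consecutive pair:
K1–K2: 2673.0 m
K2–K3: 5298.2 m
K3–K4: 6902.6 m
K4–K5: 6050.9 m
K5–K6: 3652.2 m
Smallest added distance is 2673.0 m, inserting between K1 and K2.

between K1 and K2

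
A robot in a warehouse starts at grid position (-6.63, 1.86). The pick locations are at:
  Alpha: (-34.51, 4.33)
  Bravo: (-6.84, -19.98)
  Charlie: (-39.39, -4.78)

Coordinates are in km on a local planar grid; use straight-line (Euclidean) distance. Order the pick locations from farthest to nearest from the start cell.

Charlie, Alpha, Bravo

Distances from the start cell:
Charlie (-39.39, -4.78): 33.4 km
Alpha (-34.51, 4.33): 28.0 km
Bravo (-6.84, -19.98): 21.8 km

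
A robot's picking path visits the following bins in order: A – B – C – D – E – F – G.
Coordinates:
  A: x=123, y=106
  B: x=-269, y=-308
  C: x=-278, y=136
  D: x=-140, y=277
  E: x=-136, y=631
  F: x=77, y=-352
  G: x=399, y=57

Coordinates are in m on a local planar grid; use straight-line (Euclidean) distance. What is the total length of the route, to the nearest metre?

Leg distances:
A→B: 570.1 m  (cumulative 570.1 m)
B→C: 444.1 m  (cumulative 1014.2 m)
C→D: 197.3 m  (cumulative 1211.5 m)
D→E: 354.0 m  (cumulative 1565.5 m)
E→F: 1005.8 m  (cumulative 2571.4 m)
F→G: 520.5 m  (cumulative 3091.9 m)
Total route length ≈ 3092 m.

3092 m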